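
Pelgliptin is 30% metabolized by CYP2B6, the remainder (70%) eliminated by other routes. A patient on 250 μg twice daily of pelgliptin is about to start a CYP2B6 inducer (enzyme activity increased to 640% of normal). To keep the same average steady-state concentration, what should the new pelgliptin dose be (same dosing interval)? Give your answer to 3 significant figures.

The CYP2B6 pathway (30% of clearance) is boosted to 6.4× activity: 0.3 × 6.4 = 1.92.
The remaining 70% of clearance is unaffected.
Relative clearance = 1.92 + 0.7 = 2.62.
Css,avg = (dose rate)/CL, so holding Css fixed requires dose ∝ CL: 250 × 2.62 = 655 μg.

655 μg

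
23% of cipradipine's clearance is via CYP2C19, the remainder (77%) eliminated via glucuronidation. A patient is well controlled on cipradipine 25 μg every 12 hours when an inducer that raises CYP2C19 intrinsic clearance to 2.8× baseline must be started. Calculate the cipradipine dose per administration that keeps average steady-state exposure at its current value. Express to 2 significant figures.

35 μg

The CYP2C19 pathway (23% of clearance) increases to 2.8× activity: 0.23 × 2.8 = 0.644.
Non-CYP routes (77%) are unchanged.
Relative clearance = 0.644 + 0.77 = 1.414.
Exposure is unchanged when dose changes in proportion to clearance. New dose = 25 μg × 1.414 = 35 μg.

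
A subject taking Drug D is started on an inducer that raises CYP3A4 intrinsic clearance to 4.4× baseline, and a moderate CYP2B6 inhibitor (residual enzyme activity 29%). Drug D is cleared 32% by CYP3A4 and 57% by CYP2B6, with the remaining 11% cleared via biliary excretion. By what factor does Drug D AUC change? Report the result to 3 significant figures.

0.594

CYP3A4: 0.32 × 4.4 = 1.408
CYP2B6: 0.57 × 0.29 = 0.1653
Other: 0.11 (unchanged)
CL_new/CL_old = 1.408 + 0.1653 + 0.11 = 1.6833.
Net AUC ratio = 1 / 1.6833 = 0.594.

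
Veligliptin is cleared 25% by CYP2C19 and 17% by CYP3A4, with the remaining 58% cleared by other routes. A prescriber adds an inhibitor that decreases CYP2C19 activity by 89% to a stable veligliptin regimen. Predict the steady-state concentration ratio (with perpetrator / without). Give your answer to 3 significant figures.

The CYP2C19 pathway (25% of clearance) drops to 0.11× activity: 0.25 × 0.11 = 0.0275.
CYP3A4 (17%) and the residual 58% are unaffected.
Relative clearance = 0.0275 + 0.17 + 0.58 = 0.7775.
Steady-state concentration ratio = CL_old/CL_new = 1 / 0.7775 = 1.29.

1.29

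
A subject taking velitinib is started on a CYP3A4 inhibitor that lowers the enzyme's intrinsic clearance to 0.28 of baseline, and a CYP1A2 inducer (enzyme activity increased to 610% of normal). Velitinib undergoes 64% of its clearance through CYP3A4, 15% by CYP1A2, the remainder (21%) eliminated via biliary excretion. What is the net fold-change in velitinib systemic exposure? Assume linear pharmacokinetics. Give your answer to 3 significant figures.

0.767

The CYP3A4 pathway (64% of clearance) drops to 0.28× activity: 0.64 × 0.28 = 0.1792.
The CYP1A2 pathway (15% of clearance) is boosted to 6.1× activity: 0.15 × 6.1 = 0.915.
Non-CYP routes (21%) are unchanged.
New clearance relative to baseline: 0.1792 + 0.915 + 0.21 = 1.3042.
Because systemic exposure varies inversely with clearance, the combined effect is 1 / 1.3042 = 0.767.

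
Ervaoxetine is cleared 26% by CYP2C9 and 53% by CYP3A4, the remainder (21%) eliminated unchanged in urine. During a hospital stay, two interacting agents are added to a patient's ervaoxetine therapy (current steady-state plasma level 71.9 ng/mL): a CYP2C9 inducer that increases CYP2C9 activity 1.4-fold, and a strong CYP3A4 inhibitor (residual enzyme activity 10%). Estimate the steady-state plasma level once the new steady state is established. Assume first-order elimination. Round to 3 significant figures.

CYP2C9: 0.26 × 1.4 = 0.364
CYP3A4: 0.53 × 0.1 = 0.053
Other: 0.21 (unchanged)
Relative clearance = 0.364 + 0.053 + 0.21 = 0.627.
Dividing the baseline by the relative clearance: 71.9 / 0.627 = 115 ng/mL.

115 ng/mL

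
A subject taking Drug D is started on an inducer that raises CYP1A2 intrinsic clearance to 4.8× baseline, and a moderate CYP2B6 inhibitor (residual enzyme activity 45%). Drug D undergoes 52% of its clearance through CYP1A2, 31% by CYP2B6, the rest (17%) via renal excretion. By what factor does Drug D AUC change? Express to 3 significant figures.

CYP1A2: 0.52 × 4.8 = 2.496
CYP2B6: 0.31 × 0.45 = 0.1395
Other: 0.17 (unchanged)
Relative clearance = 2.496 + 0.1395 + 0.17 = 2.8055.
AUC ∝ 1/CL: fold-change = 1 / 2.8055 = 0.356.

0.356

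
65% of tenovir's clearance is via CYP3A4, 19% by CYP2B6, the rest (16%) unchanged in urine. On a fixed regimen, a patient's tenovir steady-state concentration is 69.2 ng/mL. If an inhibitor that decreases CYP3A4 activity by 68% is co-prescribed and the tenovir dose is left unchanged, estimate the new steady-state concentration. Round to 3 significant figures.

124 ng/mL

The CYP3A4 pathway (65% of clearance) is reduced to 0.32× activity: 0.65 × 0.32 = 0.208.
CYP2B6 (19%) and the residual 16% are unaffected.
CL_new/CL_old = 0.208 + 0.19 + 0.16 = 0.558.
Steady-state concentration ∝ 1/CL, so new value = 69.2 / 0.558 = 124 ng/mL.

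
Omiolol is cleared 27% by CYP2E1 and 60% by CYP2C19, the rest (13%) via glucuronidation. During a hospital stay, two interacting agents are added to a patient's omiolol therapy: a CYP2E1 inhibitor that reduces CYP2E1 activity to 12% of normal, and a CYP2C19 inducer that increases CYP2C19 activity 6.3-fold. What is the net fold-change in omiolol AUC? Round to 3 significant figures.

0.254

CYP2E1: 0.27 × 0.12 = 0.0324
CYP2C19: 0.6 × 6.3 = 3.78
Other: 0.13 (unchanged)
CL_new/CL_old = 0.0324 + 3.78 + 0.13 = 3.9424.
Because AUC varies inversely with clearance, the combined effect is 1 / 3.9424 = 0.254.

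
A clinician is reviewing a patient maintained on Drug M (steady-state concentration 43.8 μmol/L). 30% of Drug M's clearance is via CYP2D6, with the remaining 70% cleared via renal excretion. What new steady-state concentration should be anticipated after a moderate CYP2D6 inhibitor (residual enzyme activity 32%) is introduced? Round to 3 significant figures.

55.0 μmol/L

The CYP2D6 pathway (30% of clearance) is reduced to 0.32× activity: 0.3 × 0.32 = 0.096.
The remaining 70% of clearance is unaffected.
CL_new/CL_old = 0.096 + 0.7 = 0.796.
New steady-state concentration = baseline ÷ relative clearance = 43.8 / 0.796 = 55.0 μmol/L.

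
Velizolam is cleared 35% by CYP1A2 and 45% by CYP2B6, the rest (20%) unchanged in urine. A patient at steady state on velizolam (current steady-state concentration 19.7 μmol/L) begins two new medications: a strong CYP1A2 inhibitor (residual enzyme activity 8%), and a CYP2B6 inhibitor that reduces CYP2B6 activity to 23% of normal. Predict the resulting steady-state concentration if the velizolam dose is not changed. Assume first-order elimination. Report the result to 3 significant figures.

CYP1A2: 0.35 × 0.08 = 0.028
CYP2B6: 0.45 × 0.23 = 0.1035
Other: 0.2 (unchanged)
Relative clearance = 0.028 + 0.1035 + 0.2 = 0.3315.
New steady-state concentration = 19.7 / 0.3315 = 59.4 μmol/L (concentration scales inversely with clearance).

59.4 μmol/L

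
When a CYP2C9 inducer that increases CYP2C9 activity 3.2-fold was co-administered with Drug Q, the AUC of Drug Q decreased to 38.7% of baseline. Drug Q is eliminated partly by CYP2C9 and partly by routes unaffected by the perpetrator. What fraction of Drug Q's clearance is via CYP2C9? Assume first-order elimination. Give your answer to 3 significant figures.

0.720

Let x = fm,CYP2C9. Because AUC ∝ 1/CL, relative clearance rose to 1/0.387 = 2.584.
Setting x·3.2 + (1 − x) = 2.584 and solving: x = (2.584 − 1)/(3.2 − 1) = 0.720.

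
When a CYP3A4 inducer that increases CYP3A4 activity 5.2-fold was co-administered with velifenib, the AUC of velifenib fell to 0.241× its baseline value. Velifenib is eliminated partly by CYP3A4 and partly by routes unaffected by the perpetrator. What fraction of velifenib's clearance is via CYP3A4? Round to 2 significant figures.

0.75

CL'/CL = 1 / 0.241 = 4.149
5.2·fm + (1 − fm) = 4.149
fm = (4.149 − 1) / (5.2 − 1) = 0.75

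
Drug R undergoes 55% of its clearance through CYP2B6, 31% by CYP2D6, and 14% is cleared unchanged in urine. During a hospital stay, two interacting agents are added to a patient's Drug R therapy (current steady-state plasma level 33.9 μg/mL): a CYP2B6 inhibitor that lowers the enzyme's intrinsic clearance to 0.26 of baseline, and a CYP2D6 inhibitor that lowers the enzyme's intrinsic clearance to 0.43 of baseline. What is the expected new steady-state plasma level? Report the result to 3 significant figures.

The CYP2B6 pathway (55% of clearance) is reduced to 0.26× activity: 0.55 × 0.26 = 0.143.
The CYP2D6 pathway (31% of clearance) falls to 0.43× activity: 0.31 × 0.43 = 0.1333.
The remaining 14% of clearance is unaffected.
CL_new/CL_old = 0.143 + 0.1333 + 0.14 = 0.4163.
Steady-state plasma level ∝ 1/CL: new value = 33.9 / 0.4163 = 81.4 μg/mL.

81.4 μg/mL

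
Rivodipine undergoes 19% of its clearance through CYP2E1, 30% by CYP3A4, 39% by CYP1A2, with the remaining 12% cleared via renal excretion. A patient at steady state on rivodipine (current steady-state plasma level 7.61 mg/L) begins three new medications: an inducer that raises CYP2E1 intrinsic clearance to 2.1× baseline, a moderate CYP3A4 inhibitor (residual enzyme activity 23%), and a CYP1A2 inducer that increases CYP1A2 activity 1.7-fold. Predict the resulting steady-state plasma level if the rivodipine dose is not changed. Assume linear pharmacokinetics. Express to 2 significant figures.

6.1 mg/L

CYP2E1: 0.19 × 2.1 = 0.399
CYP3A4: 0.3 × 0.23 = 0.069
CYP1A2: 0.39 × 1.7 = 0.663
Other: 0.12 (unchanged)
New clearance relative to baseline: 0.399 + 0.069 + 0.663 + 0.12 = 1.251.
Dividing the baseline by the relative clearance: 7.61 / 1.251 = 6.1 mg/L.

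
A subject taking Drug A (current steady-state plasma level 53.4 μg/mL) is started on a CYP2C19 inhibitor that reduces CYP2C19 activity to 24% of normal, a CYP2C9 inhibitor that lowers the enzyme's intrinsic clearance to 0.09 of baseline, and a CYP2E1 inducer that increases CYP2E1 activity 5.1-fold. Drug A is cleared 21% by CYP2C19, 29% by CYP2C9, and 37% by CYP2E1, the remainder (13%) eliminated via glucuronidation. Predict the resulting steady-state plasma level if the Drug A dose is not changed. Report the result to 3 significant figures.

CYP2C19: 0.21 × 0.24 = 0.0504
CYP2C9: 0.29 × 0.09 = 0.0261
CYP2E1: 0.37 × 5.1 = 1.887
Other: 0.13 (unchanged)
New clearance relative to baseline: 0.0504 + 0.0261 + 1.887 + 0.13 = 2.0935.
Steady-state plasma level ∝ 1/CL: new value = 53.4 / 2.0935 = 25.5 μg/mL.

25.5 μg/mL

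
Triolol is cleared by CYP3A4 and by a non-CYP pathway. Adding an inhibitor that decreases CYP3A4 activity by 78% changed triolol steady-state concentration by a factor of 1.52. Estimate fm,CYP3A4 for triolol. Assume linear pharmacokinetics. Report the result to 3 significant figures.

CL'/CL = 1 / 1.52 = 0.6579
0.22·fm + (1 − fm) = 0.6579
fm = (0.6579 − 1) / (0.22 − 1) = 0.439

0.439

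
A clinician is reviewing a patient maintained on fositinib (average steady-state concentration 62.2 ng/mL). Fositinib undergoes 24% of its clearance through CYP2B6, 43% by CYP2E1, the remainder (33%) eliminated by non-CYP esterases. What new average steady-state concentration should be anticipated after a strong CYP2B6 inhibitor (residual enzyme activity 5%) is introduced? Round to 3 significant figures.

The CYP2B6 pathway (24% of clearance) falls to 0.05× activity: 0.24 × 0.05 = 0.012.
CYP2E1 (43%) and the residual 33% are unaffected.
CL_new/CL_old = 0.012 + 0.43 + 0.33 = 0.772.
Average steady-state concentration ∝ 1/CL, so new value = 62.2 / 0.772 = 80.6 ng/mL.

80.6 ng/mL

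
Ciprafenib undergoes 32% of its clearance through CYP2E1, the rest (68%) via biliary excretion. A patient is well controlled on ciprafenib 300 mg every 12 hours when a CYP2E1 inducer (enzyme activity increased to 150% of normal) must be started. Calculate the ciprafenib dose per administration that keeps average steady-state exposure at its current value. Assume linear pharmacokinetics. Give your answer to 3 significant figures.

The CYP2E1 pathway (32% of clearance) rises to 1.5× activity: 0.32 × 1.5 = 0.48.
The remaining 68% of clearance is unaffected.
New clearance relative to baseline: 0.48 + 0.68 = 1.16.
Exposure is unchanged when dose changes in proportion to clearance. New dose = 300 mg × 1.16 = 348 mg.

348 mg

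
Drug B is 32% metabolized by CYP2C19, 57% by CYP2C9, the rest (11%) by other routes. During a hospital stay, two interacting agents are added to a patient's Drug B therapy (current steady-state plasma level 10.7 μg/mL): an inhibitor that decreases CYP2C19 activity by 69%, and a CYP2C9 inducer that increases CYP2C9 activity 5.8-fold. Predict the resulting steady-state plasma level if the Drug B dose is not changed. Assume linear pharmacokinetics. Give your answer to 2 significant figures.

3.0 μg/mL

The CYP2C19 pathway (32% of clearance) drops to 0.31× activity: 0.32 × 0.31 = 0.0992.
The CYP2C9 pathway (57% of clearance) is boosted to 5.8× activity: 0.57 × 5.8 = 3.306.
Non-CYP routes (11%) are unchanged.
CL_new/CL_old = 0.0992 + 3.306 + 0.11 = 3.5152.
Dividing the baseline by the relative clearance: 10.7 / 3.5152 = 3.0 μg/mL.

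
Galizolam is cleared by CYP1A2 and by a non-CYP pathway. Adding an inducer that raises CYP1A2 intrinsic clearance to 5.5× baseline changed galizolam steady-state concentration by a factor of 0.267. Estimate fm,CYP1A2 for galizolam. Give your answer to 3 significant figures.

0.610

Let fm be the CYP1A2 fraction. New clearance relative to baseline = fm × 5.5 + (1 − fm).
Steady-state concentration ratio = 1 / (new CL fraction), so new CL fraction = 1 / 0.267 = 3.745.
fm × 5.5 + 1 − fm = 3.745  ⇒  fm × (5.5 − 1) = 2.745  ⇒  fm = 0.610.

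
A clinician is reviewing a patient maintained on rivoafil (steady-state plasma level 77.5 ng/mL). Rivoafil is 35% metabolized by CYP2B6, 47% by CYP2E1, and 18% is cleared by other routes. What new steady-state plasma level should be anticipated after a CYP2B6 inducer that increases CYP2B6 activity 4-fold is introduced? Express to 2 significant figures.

38 ng/mL

The CYP2B6 pathway (35% of clearance) rises to 4× activity: 0.35 × 4 = 1.4.
CYP2E1 (47%) and the residual 18% are unaffected.
New clearance relative to baseline: 1.4 + 0.47 + 0.18 = 2.05.
New steady-state plasma level = baseline ÷ relative clearance = 77.5 / 2.05 = 38 ng/mL.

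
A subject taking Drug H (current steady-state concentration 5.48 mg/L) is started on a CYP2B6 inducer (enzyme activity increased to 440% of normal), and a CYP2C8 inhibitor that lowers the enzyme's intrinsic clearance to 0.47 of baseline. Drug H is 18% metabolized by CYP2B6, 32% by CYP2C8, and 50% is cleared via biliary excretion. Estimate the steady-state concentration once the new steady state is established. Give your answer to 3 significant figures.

CYP2B6: 0.18 × 4.4 = 0.792
CYP2C8: 0.32 × 0.47 = 0.1504
Other: 0.5 (unchanged)
CL_new/CL_old = 0.792 + 0.1504 + 0.5 = 1.4424.
Steady-state concentration ∝ 1/CL: new value = 5.48 / 1.4424 = 3.80 mg/L.

3.80 mg/L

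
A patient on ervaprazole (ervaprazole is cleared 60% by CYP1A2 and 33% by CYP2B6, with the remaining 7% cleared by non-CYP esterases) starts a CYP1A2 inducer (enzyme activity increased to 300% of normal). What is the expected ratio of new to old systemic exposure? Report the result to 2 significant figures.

0.45

The CYP1A2 pathway (60% of clearance) increases to 3× activity: 0.6 × 3 = 1.8.
CYP2B6 (33%) and the residual 7% are unaffected.
CL_new/CL_old = 1.8 + 0.33 + 0.07 = 2.2.
Systemic exposure ratio = CL_old/CL_new = 1 / 2.2 = 0.45.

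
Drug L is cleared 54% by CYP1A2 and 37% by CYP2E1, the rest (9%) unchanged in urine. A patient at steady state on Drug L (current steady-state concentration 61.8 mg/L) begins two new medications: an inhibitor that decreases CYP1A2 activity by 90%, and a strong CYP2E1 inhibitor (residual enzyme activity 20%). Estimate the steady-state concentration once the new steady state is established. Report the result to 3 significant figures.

The CYP1A2 pathway (54% of clearance) drops to 0.1× activity: 0.54 × 0.1 = 0.054.
The CYP2E1 pathway (37% of clearance) drops to 0.2× activity: 0.37 × 0.2 = 0.074.
The remaining 9% of clearance is unaffected.
New clearance relative to baseline: 0.054 + 0.074 + 0.09 = 0.218.
Steady-state concentration ∝ 1/CL: new value = 61.8 / 0.218 = 283 mg/L.

283 mg/L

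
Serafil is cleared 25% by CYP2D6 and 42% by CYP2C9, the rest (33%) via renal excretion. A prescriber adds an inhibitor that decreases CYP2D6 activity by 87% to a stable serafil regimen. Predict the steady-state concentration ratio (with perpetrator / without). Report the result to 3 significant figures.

1.28

The CYP2D6 pathway (25% of clearance) is reduced to 0.13× activity: 0.25 × 0.13 = 0.0325.
CYP2C9 (42%) and the residual 33% are unaffected.
Relative clearance = 0.0325 + 0.42 + 0.33 = 0.7825.
Since steady-state concentration ∝ 1/CL, the ratio is 1 / 0.7825 = 1.28.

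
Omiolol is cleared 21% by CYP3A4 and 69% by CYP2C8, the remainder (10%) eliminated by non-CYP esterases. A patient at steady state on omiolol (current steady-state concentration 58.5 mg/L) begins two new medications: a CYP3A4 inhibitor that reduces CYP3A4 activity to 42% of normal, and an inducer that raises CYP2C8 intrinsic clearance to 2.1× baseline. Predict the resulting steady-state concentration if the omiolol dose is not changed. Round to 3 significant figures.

35.7 mg/L

The CYP3A4 pathway (21% of clearance) falls to 0.42× activity: 0.21 × 0.42 = 0.0882.
The CYP2C8 pathway (69% of clearance) is boosted to 2.1× activity: 0.69 × 2.1 = 1.449.
The remaining 10% of clearance is unaffected.
New clearance relative to baseline: 0.0882 + 1.449 + 0.1 = 1.6372.
New steady-state concentration = 58.5 / 1.6372 = 35.7 mg/L (concentration scales inversely with clearance).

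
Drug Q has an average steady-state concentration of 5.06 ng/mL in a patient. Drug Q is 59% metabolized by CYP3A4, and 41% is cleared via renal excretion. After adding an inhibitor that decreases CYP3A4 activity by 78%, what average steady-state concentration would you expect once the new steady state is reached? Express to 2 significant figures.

9.4 ng/mL

The CYP3A4 pathway (59% of clearance) is reduced to 0.22× activity: 0.59 × 0.22 = 0.1298.
Non-CYP routes (41%) are unchanged.
CL_new/CL_old = 0.1298 + 0.41 = 0.5398.
Average steady-state concentration ∝ 1/CL, so new value = 5.06 / 0.5398 = 9.4 ng/mL.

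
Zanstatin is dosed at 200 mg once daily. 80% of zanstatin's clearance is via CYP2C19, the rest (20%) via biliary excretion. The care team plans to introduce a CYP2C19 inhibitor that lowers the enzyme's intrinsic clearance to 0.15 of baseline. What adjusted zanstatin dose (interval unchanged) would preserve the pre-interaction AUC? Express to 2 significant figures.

CYP2C19: 0.8 × 0.15 = 0.12
Other: 0.2 (unchanged)
CL_new/CL_old = 0.12 + 0.2 = 0.32.
Css,avg = (dose rate)/CL, so holding Css fixed requires dose ∝ CL: 200 × 0.32 = 64 mg.

64 mg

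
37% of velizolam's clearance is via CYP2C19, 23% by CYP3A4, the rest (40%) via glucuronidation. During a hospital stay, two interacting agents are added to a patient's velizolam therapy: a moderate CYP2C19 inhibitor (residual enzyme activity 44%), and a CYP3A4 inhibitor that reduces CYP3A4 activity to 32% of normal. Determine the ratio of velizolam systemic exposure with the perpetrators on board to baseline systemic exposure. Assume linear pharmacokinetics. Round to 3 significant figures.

CYP2C19: 0.37 × 0.44 = 0.1628
CYP3A4: 0.23 × 0.32 = 0.0736
Other: 0.4 (unchanged)
CL_new/CL_old = 0.1628 + 0.0736 + 0.4 = 0.6364.
Systemic exposure ∝ 1/CL: fold-change = 1 / 0.6364 = 1.57.

1.57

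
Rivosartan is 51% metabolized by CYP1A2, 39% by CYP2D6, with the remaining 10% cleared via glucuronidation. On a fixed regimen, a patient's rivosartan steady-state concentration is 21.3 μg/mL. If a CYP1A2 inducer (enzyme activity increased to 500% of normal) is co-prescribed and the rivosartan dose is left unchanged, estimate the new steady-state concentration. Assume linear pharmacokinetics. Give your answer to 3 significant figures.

7.01 μg/mL

The CYP1A2 pathway (51% of clearance) increases to 5× activity: 0.51 × 5 = 2.55.
CYP2D6 (39%) and the residual 10% are unaffected.
Relative clearance = 2.55 + 0.39 + 0.1 = 3.04.
New steady-state concentration = baseline ÷ relative clearance = 21.3 / 3.04 = 7.01 μg/mL.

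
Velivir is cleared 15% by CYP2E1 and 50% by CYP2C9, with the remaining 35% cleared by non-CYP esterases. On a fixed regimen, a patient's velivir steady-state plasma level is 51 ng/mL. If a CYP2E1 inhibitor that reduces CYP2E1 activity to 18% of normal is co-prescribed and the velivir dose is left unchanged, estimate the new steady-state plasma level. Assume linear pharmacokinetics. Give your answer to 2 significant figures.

58 ng/mL

The CYP2E1 pathway (15% of clearance) falls to 0.18× activity: 0.15 × 0.18 = 0.027.
CYP2C9 (50%) and the residual 35% are unaffected.
CL_new/CL_old = 0.027 + 0.5 + 0.35 = 0.877.
New steady-state plasma level = baseline ÷ relative clearance = 51 / 0.877 = 58 ng/mL.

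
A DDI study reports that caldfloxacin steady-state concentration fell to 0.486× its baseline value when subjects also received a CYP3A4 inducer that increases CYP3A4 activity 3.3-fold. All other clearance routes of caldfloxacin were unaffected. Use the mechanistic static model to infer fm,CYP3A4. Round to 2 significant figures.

0.46

CL'/CL = 1 / 0.486 = 2.058
3.3·fm + (1 − fm) = 2.058
fm = (2.058 − 1) / (3.3 − 1) = 0.46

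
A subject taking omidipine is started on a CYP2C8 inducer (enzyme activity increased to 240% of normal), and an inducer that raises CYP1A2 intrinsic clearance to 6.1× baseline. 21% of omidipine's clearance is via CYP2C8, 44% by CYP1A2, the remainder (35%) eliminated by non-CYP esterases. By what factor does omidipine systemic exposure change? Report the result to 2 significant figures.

0.28

The CYP2C8 pathway (21% of clearance) increases to 2.4× activity: 0.21 × 2.4 = 0.504.
The CYP1A2 pathway (44% of clearance) rises to 6.1× activity: 0.44 × 6.1 = 2.684.
Non-CYP routes (35%) are unchanged.
New clearance relative to baseline: 0.504 + 2.684 + 0.35 = 3.538.
Net systemic exposure ratio = 1 / 3.538 = 0.28.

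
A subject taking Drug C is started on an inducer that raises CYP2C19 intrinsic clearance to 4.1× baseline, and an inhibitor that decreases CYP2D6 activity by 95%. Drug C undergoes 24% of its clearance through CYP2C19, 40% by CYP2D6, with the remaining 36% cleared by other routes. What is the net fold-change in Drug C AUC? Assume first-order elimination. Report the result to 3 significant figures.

0.733

CYP2C19: 0.24 × 4.1 = 0.984
CYP2D6: 0.4 × 0.05 = 0.02
Other: 0.36 (unchanged)
CL_new/CL_old = 0.984 + 0.02 + 0.36 = 1.364.
Net AUC ratio = 1 / 1.364 = 0.733.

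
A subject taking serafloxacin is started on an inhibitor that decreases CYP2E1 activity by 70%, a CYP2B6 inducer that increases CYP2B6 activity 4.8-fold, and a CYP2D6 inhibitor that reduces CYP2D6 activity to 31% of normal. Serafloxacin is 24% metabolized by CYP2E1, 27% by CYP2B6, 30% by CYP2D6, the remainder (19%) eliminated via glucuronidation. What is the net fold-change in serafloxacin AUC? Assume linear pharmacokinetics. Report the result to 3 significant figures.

0.606

CYP2E1: 0.24 × 0.3 = 0.072
CYP2B6: 0.27 × 4.8 = 1.296
CYP2D6: 0.3 × 0.31 = 0.093
Other: 0.19 (unchanged)
CL_new/CL_old = 0.072 + 1.296 + 0.093 + 0.19 = 1.651.
Net AUC ratio = 1 / 1.651 = 0.606.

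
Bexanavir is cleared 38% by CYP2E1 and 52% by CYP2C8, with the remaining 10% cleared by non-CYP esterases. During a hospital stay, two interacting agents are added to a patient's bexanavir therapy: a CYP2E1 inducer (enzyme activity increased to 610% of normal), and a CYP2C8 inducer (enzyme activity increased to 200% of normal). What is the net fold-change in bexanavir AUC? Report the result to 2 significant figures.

The CYP2E1 pathway (38% of clearance) is boosted to 6.1× activity: 0.38 × 6.1 = 2.318.
The CYP2C8 pathway (52% of clearance) is boosted to 2× activity: 0.52 × 2 = 1.04.
The remaining 10% of clearance is unaffected.
Relative clearance = 2.318 + 1.04 + 0.1 = 3.458.
Because AUC varies inversely with clearance, the combined effect is 1 / 3.458 = 0.29.

0.29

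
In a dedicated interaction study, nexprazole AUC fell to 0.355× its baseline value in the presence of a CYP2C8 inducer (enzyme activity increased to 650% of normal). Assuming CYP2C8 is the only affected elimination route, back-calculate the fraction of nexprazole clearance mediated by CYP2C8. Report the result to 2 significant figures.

0.33

Let x = fm,CYP2C8. Because AUC ∝ 1/CL, relative clearance rose to 1/0.355 = 2.817.
Setting x·6.5 + (1 − x) = 2.817 and solving: x = (2.817 − 1)/(6.5 − 1) = 0.33.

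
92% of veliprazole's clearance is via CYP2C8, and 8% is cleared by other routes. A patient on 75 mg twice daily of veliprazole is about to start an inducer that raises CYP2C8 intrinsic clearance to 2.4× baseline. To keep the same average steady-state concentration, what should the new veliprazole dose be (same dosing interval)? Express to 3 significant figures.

172 mg

The CYP2C8 pathway (92% of clearance) rises to 2.4× activity: 0.92 × 2.4 = 2.208.
Non-CYP routes (8%) are unchanged.
Relative clearance = 2.208 + 0.08 = 2.288.
Exposure is unchanged when dose changes in proportion to clearance. New dose = 75 mg × 2.288 = 172 mg.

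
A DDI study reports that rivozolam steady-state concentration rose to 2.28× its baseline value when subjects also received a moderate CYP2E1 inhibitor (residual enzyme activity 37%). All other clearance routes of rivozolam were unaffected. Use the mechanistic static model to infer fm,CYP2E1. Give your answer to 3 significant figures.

0.891

CL'/CL = 1 / 2.28 = 0.4386
0.37·fm + (1 − fm) = 0.4386
fm = (0.4386 − 1) / (0.37 − 1) = 0.891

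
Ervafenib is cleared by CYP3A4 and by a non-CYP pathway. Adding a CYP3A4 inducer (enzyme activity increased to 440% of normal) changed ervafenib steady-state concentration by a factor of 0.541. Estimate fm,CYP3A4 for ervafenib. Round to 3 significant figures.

0.250

Let fm be the CYP3A4 fraction. New clearance relative to baseline = fm × 4.4 + (1 − fm).
Steady-state concentration ratio = 1 / (new CL fraction), so new CL fraction = 1 / 0.541 = 1.848.
fm × 4.4 + 1 − fm = 1.848  ⇒  fm × (4.4 − 1) = 0.8484  ⇒  fm = 0.250.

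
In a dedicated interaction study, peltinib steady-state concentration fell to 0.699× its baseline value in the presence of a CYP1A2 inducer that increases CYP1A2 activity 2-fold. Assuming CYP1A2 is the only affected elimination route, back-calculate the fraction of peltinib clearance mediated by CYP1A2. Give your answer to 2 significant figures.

Let x = fm,CYP1A2. Because steady-state concentration ∝ 1/CL, relative clearance rose to 1/0.699 = 1.431.
Setting x·2 + (1 − x) = 1.431 and solving: x = (1.431 − 1)/(2 − 1) = 0.43.

0.43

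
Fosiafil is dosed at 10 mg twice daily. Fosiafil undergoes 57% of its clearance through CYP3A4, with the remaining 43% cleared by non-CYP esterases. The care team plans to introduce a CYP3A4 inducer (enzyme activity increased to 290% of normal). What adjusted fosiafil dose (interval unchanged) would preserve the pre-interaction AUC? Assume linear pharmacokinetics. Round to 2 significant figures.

The CYP3A4 pathway (57% of clearance) rises to 2.9× activity: 0.57 × 2.9 = 1.653.
Non-CYP routes (43%) are unchanged.
CL_new/CL_old = 1.653 + 0.43 = 2.083.
Css,avg = (dose rate)/CL, so holding Css fixed requires dose ∝ CL: 10 × 2.083 = 21 mg.

21 mg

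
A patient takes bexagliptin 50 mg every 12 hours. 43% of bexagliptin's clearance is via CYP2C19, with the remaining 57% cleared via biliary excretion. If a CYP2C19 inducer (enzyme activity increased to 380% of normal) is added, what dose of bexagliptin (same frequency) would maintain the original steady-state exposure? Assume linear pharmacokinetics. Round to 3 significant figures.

The CYP2C19 pathway (43% of clearance) increases to 3.8× activity: 0.43 × 3.8 = 1.634.
Non-CYP routes (57%) are unchanged.
CL_new/CL_old = 1.634 + 0.57 = 2.204.
Exposure is unchanged when dose changes in proportion to clearance. New dose = 50 mg × 2.204 = 110 mg.

110 mg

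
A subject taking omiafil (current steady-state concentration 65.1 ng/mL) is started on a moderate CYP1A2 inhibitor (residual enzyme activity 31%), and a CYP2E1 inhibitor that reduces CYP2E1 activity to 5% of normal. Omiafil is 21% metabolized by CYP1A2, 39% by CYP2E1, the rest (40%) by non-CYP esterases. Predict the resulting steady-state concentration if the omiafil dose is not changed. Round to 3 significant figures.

134 ng/mL

The CYP1A2 pathway (21% of clearance) falls to 0.31× activity: 0.21 × 0.31 = 0.0651.
The CYP2E1 pathway (39% of clearance) drops to 0.05× activity: 0.39 × 0.05 = 0.0195.
The remaining 40% of clearance is unaffected.
Relative clearance = 0.0651 + 0.0195 + 0.4 = 0.4846.
Steady-state concentration ∝ 1/CL: new value = 65.1 / 0.4846 = 134 ng/mL.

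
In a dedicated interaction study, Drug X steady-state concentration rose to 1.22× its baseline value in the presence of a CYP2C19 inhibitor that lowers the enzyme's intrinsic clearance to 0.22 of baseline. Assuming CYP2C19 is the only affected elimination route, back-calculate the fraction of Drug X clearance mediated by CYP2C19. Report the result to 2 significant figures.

0.23

Write x for the fraction cleared via CYP2C19. The observed steady-state concentration change means clearance fell to 1/1.22 = 0.8197 of baseline.
Setting x·0.22 + (1 − x) = 0.8197 and solving: x = (0.8197 − 1)/(0.22 − 1) = 0.23.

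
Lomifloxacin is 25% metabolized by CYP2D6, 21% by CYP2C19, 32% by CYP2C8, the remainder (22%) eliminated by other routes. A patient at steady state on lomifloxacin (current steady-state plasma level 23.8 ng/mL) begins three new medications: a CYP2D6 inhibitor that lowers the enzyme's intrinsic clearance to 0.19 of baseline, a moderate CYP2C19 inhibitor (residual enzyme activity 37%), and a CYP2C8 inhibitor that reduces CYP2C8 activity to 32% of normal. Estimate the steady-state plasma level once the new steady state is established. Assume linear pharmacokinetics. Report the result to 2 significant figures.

The CYP2D6 pathway (25% of clearance) falls to 0.19× activity: 0.25 × 0.19 = 0.0475.
The CYP2C19 pathway (21% of clearance) is reduced to 0.37× activity: 0.21 × 0.37 = 0.0777.
The CYP2C8 pathway (32% of clearance) falls to 0.32× activity: 0.32 × 0.32 = 0.1024.
Non-CYP routes (22%) are unchanged.
CL_new/CL_old = 0.0475 + 0.0777 + 0.1024 + 0.22 = 0.4476.
New steady-state plasma level = 23.8 / 0.4476 = 53 ng/mL (concentration scales inversely with clearance).

53 ng/mL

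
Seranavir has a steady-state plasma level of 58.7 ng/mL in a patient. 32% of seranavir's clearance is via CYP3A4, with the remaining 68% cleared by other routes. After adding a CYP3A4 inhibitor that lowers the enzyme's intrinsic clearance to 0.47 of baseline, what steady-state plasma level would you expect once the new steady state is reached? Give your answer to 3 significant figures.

70.7 ng/mL

The CYP3A4 pathway (32% of clearance) is reduced to 0.47× activity: 0.32 × 0.47 = 0.1504.
Non-CYP routes (68%) are unchanged.
CL_new/CL_old = 0.1504 + 0.68 = 0.8304.
Steady-state plasma level ∝ 1/CL, so new value = 58.7 / 0.8304 = 70.7 ng/mL.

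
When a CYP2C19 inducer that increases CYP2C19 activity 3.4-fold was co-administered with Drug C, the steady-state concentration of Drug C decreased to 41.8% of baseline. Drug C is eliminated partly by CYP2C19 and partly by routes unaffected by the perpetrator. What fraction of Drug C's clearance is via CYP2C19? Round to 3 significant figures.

CL'/CL = 1 / 0.418 = 2.392
3.4·fm + (1 − fm) = 2.392
fm = (2.392 − 1) / (3.4 − 1) = 0.580

0.580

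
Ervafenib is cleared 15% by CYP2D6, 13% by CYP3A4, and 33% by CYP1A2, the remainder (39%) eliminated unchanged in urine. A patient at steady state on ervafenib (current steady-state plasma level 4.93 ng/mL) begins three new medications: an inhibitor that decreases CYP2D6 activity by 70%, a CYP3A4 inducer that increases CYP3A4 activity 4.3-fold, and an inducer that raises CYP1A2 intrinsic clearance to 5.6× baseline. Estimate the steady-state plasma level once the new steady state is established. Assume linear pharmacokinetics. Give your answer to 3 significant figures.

CYP2D6: 0.15 × 0.3 = 0.045
CYP3A4: 0.13 × 4.3 = 0.559
CYP1A2: 0.33 × 5.6 = 1.848
Other: 0.39 (unchanged)
Relative clearance = 0.045 + 0.559 + 1.848 + 0.39 = 2.842.
New steady-state plasma level = 4.93 / 2.842 = 1.73 ng/mL (concentration scales inversely with clearance).

1.73 ng/mL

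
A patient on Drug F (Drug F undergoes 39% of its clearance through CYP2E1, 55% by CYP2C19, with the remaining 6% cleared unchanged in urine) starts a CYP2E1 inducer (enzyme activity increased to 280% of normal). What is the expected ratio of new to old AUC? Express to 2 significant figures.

CYP2E1: 0.39 × 2.8 = 1.092
CYP2C19: 0.55 (unchanged)
Other: 0.06 (unchanged)
New clearance relative to baseline: 1.092 + 0.55 + 0.06 = 1.702.
AUC ratio = CL_old/CL_new = 1 / 1.702 = 0.59.

0.59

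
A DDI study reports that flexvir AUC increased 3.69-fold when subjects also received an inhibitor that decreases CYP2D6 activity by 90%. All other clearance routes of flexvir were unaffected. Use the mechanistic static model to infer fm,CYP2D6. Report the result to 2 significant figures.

0.81

Write x for the fraction cleared via CYP2D6. The observed AUC change means clearance fell to 1/3.69 = 0.271 of baseline.
Setting x·0.1 + (1 − x) = 0.271 and solving: x = (0.271 − 1)/(0.1 − 1) = 0.81.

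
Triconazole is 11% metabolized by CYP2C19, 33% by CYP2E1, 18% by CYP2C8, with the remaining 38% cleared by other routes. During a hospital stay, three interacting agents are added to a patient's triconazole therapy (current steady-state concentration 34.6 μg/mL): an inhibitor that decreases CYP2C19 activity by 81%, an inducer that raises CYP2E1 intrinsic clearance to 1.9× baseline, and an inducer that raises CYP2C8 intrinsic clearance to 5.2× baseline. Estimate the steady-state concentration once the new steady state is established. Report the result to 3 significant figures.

17.6 μg/mL

The CYP2C19 pathway (11% of clearance) is reduced to 0.19× activity: 0.11 × 0.19 = 0.0209.
The CYP2E1 pathway (33% of clearance) is boosted to 1.9× activity: 0.33 × 1.9 = 0.627.
The CYP2C8 pathway (18% of clearance) rises to 5.2× activity: 0.18 × 5.2 = 0.936.
Non-CYP routes (38%) are unchanged.
Relative clearance = 0.0209 + 0.627 + 0.936 + 0.38 = 1.9639.
Dividing the baseline by the relative clearance: 34.6 / 1.9639 = 17.6 μg/mL.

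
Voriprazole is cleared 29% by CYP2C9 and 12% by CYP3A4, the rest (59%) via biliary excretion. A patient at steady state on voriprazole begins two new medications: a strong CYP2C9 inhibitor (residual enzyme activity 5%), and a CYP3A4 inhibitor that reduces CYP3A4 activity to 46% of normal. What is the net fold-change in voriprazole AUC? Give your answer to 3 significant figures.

The CYP2C9 pathway (29% of clearance) drops to 0.05× activity: 0.29 × 0.05 = 0.0145.
The CYP3A4 pathway (12% of clearance) falls to 0.46× activity: 0.12 × 0.46 = 0.0552.
Non-CYP routes (59%) are unchanged.
New clearance relative to baseline: 0.0145 + 0.0552 + 0.59 = 0.6597.
Because AUC varies inversely with clearance, the combined effect is 1 / 0.6597 = 1.52.

1.52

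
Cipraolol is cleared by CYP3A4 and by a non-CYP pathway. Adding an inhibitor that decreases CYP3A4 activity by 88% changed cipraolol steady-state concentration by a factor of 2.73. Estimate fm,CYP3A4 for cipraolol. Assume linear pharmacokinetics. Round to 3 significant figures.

0.720

Let x = fm,CYP3A4. Because steady-state concentration ∝ 1/CL, relative clearance fell to 1/2.73 = 0.3663.
Only the CYP3A4 route changed, so 0.3663 = x·0.12 + (1 − x), giving x = 0.720.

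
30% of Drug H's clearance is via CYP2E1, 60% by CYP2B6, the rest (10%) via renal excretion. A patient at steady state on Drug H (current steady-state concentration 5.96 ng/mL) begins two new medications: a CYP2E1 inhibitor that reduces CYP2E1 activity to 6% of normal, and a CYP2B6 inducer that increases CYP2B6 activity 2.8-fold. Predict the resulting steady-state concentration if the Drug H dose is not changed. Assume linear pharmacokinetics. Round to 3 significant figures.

3.31 ng/mL

CYP2E1: 0.3 × 0.06 = 0.018
CYP2B6: 0.6 × 2.8 = 1.68
Other: 0.1 (unchanged)
Relative clearance = 0.018 + 1.68 + 0.1 = 1.798.
Dividing the baseline by the relative clearance: 5.96 / 1.798 = 3.31 ng/mL.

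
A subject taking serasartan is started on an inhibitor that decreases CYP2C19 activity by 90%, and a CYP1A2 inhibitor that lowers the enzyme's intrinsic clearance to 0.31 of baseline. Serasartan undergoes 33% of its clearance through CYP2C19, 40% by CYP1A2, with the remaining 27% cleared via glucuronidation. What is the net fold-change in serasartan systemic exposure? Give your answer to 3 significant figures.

CYP2C19: 0.33 × 0.1 = 0.033
CYP1A2: 0.4 × 0.31 = 0.124
Other: 0.27 (unchanged)
Relative clearance = 0.033 + 0.124 + 0.27 = 0.427.
Because systemic exposure varies inversely with clearance, the combined effect is 1 / 0.427 = 2.34.

2.34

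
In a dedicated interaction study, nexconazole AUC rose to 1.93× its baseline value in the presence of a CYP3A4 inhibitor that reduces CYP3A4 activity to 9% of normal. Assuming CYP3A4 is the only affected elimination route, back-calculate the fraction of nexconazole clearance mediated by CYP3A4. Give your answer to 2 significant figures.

0.53

CL'/CL = 1 / 1.93 = 0.5181
0.09·fm + (1 − fm) = 0.5181
fm = (0.5181 − 1) / (0.09 − 1) = 0.53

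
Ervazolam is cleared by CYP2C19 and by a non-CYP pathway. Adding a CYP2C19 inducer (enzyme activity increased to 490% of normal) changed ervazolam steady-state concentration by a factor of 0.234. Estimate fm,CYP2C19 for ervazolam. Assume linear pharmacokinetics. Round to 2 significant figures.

CL'/CL = 1 / 0.234 = 4.274
4.9·fm + (1 − fm) = 4.274
fm = (4.274 − 1) / (4.9 − 1) = 0.84

0.84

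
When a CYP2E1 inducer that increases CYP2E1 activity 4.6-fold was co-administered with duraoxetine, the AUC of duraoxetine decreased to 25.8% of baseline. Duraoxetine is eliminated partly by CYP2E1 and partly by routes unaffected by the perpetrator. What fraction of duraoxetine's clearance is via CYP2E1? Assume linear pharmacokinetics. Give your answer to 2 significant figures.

0.80

Let x = fm,CYP2E1. Because AUC ∝ 1/CL, relative clearance rose to 1/0.258 = 3.876.
Setting x·4.6 + (1 − x) = 3.876 and solving: x = (3.876 − 1)/(4.6 − 1) = 0.80.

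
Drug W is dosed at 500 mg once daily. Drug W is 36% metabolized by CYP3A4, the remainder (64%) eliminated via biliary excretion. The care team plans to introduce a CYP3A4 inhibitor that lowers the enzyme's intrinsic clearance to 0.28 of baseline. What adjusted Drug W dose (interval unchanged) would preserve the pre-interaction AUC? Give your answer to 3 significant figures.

CYP3A4: 0.36 × 0.28 = 0.1008
Other: 0.64 (unchanged)
CL_new/CL_old = 0.1008 + 0.64 = 0.7408.
To maintain the same steady-state level, dose must scale with clearance: new dose = 500 × 0.7408 = 370 mg.

370 mg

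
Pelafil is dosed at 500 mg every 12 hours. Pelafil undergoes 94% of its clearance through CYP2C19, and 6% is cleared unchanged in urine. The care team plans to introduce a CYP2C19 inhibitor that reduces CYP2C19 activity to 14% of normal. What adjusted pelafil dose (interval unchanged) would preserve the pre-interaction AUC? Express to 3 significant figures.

95.8 mg

The CYP2C19 pathway (94% of clearance) falls to 0.14× activity: 0.94 × 0.14 = 0.1316.
Non-CYP routes (6%) are unchanged.
CL_new/CL_old = 0.1316 + 0.06 = 0.1916.
Exposure is unchanged when dose changes in proportion to clearance. New dose = 500 mg × 0.1916 = 95.8 mg.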